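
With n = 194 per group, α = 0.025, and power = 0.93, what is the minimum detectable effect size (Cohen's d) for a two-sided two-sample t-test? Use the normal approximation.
d ≈ 0.38

Minimum detectable effect (two-sample t-test, normal approximation):
d = (z_{α/2} + z_β) / √(n/2)
d = (2.241 + 1.476) / √(194/2)
d = 3.717 / 9.849
d ≈ 0.38

By Cohen's convention (0.2 small / 0.5 medium / 0.8 large): small effect.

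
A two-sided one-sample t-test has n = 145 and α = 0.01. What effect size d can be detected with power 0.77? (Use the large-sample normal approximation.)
d ≈ 0.28

Minimum detectable effect (one-sample t-test, normal approximation):
d = (z_{α/2} + z_β) / √n
d = (2.576 + 0.739) / √145
d = 3.315 / 12.042
d ≈ 0.28

By Cohen's convention (0.2 small / 0.5 medium / 0.8 large): small effect.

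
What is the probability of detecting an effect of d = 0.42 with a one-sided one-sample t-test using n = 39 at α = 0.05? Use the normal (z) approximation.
Power ≈ 0.84

Power calculation (one-sample t-test, normal approximation):
z_β = d · √n - z_α
z_β = 0.42 · √39 - 1.645
z_β = 0.42 · 6.245 - 1.645
z_β = 0.978

Power = Φ(z_β) = Φ(0.978) ≈ 0.836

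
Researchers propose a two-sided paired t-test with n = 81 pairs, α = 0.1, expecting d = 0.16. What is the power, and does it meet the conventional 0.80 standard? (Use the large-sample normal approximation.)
Power ≈ 0.42; the study is underpowered (power < 0.80)

Power calculation (paired t-test, normal approximation):
z_β = d · √n - z_{α/2}
z_β = 0.16 · √81 - 1.645
z_β = 0.16 · 9.000 - 1.645
z_β = -0.205

Power = Φ(z_β) = Φ(-0.205) ≈ 0.419

Effect size d = 0.16 is very small by Cohen's convention (0.2/0.5/0.8).

Threshold: power ≥ 0.80 is conventionally adequate.
Power ≈ 0.42 → the study is underpowered (power < 0.80).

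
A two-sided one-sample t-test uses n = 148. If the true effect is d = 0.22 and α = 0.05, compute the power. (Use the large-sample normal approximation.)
Power ≈ 0.76

Power calculation (one-sample t-test, normal approximation):
z_β = d · √n - z_{α/2}
z_β = 0.22 · √148 - 1.960
z_β = 0.22 · 12.166 - 1.960
z_β = 0.716

Power = Φ(z_β) = Φ(0.716) ≈ 0.763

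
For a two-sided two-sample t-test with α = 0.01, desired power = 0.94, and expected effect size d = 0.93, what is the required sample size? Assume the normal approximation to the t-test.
n = 40 per group

Sample size formula (two-sample t-test, normal approximation):
n = 2 · ((z_{α/2} + z_β) / d)²

z_{α/2} = 2.576 (for α = 0.01, two-sided)
z_β = 1.555 (for power = 0.94)
d = 0.93

n = 2 · ((2.576 + 1.555) / 0.93)²
n = 2 · (4.442)²
n ≈ 39.46
Round up to the next whole number: n = 40 per group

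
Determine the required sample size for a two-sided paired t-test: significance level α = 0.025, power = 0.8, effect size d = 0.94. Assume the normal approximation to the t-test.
n = 11 pairs

Sample size formula (paired t-test, normal approximation):
n = ((z_{α/2} + z_β) / d)²

z_{α/2} = 2.241 (for α = 0.025, two-sided)
z_β = 0.842 (for power = 0.8)
d = 0.94

n = ((2.241 + 0.842) / 0.94)²
n = (3.280)²
n ≈ 10.76
Round up to the next whole number: n = 11 pairs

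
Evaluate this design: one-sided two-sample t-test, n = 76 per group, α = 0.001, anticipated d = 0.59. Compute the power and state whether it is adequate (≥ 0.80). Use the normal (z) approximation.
Power ≈ 0.71; the study is underpowered (power < 0.80)

Power calculation (two-sample t-test, normal approximation):
z_β = d · √(n/2) - z_α
z_β = 0.59 · √(76/2) - 3.090
z_β = 0.59 · 6.164 - 3.090
z_β = 0.547

Power = Φ(z_β) = Φ(0.547) ≈ 0.708

Effect size d = 0.59 is medium by Cohen's convention (0.2/0.5/0.8).

Threshold: power ≥ 0.80 is conventionally adequate.
Power ≈ 0.71 → the study is underpowered (power < 0.80).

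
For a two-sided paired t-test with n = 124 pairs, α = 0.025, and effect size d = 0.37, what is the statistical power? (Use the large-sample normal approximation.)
Power ≈ 0.97

Power calculation (paired t-test, normal approximation):
z_β = d · √n - z_{α/2}
z_β = 0.37 · √124 - 2.241
z_β = 0.37 · 11.136 - 2.241
z_β = 1.879

Power = Φ(z_β) = Φ(1.879) ≈ 0.970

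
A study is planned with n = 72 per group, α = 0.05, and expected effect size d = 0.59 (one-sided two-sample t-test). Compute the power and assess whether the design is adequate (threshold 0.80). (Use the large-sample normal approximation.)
Power ≈ 0.97; the study is adequately powered (power ≥ 0.80)

Power calculation (two-sample t-test, normal approximation):
z_β = d · √(n/2) - z_α
z_β = 0.59 · √(72/2) - 1.645
z_β = 0.59 · 6.000 - 1.645
z_β = 1.895

Power = Φ(z_β) = Φ(1.895) ≈ 0.971

Effect size d = 0.59 is medium by Cohen's convention (0.2/0.5/0.8).

Threshold: power ≥ 0.80 is conventionally adequate.
Power ≈ 0.97 → the study is adequately powered (power ≥ 0.80).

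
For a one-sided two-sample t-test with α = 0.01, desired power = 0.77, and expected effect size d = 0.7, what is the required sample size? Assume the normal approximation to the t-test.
n = 39 per group

Sample size formula (two-sample t-test, normal approximation):
n = 2 · ((z_α + z_β) / d)²

z_α = 2.326 (for α = 0.01, one-sided)
z_β = 0.739 (for power = 0.77)
d = 0.7

n = 2 · ((2.326 + 0.739) / 0.7)²
n = 2 · (4.379)²
n ≈ 38.35
Round up to the next whole number: n = 39 per group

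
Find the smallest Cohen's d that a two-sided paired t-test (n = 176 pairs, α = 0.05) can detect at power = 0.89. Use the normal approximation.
d ≈ 0.24

Minimum detectable effect (paired t-test, normal approximation):
d = (z_{α/2} + z_β) / √n
d = (1.960 + 1.227) / √176
d = 3.186 / 13.266
d ≈ 0.24

By Cohen's convention (0.2 small / 0.5 medium / 0.8 large): small effect.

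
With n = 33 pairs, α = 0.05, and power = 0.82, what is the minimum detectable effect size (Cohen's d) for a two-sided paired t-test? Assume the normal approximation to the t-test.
d ≈ 0.50

Minimum detectable effect (paired t-test, normal approximation):
d = (z_{α/2} + z_β) / √n
d = (1.960 + 0.915) / √33
d = 2.875 / 5.745
d ≈ 0.50

By Cohen's convention (0.2 small / 0.5 medium / 0.8 large): medium effect.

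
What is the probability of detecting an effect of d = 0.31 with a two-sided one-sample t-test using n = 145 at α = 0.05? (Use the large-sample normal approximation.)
Power ≈ 0.96

Power calculation (one-sample t-test, normal approximation):
z_β = d · √n - z_{α/2}
z_β = 0.31 · √145 - 1.960
z_β = 0.31 · 12.042 - 1.960
z_β = 1.773

Power = Φ(z_β) = Φ(1.773) ≈ 0.962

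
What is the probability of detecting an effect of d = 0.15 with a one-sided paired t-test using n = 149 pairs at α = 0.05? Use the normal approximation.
Power ≈ 0.57

Power calculation (paired t-test, normal approximation):
z_β = d · √n - z_α
z_β = 0.15 · √149 - 1.645
z_β = 0.15 · 12.207 - 1.645
z_β = 0.186

Power = Φ(z_β) = Φ(0.186) ≈ 0.574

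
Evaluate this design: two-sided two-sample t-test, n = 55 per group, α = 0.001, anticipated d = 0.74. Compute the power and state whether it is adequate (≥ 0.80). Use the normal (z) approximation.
Power ≈ 0.72; the study is underpowered (power < 0.80)

Power calculation (two-sample t-test, normal approximation):
z_β = d · √(n/2) - z_{α/2}
z_β = 0.74 · √(55/2) - 3.291
z_β = 0.74 · 5.244 - 3.291
z_β = 0.590

Power = Φ(z_β) = Φ(0.590) ≈ 0.722

Effect size d = 0.74 is medium by Cohen's convention (0.2/0.5/0.8).

Threshold: power ≥ 0.80 is conventionally adequate.
Power ≈ 0.72 → the study is underpowered (power < 0.80).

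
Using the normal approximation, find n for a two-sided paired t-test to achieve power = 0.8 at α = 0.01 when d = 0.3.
n = 130 pairs

Sample size formula (paired t-test, normal approximation):
n = ((z_{α/2} + z_β) / d)²

z_{α/2} = 2.576 (for α = 0.01, two-sided)
z_β = 0.842 (for power = 0.8)
d = 0.3

n = ((2.576 + 0.842) / 0.3)²
n = (11.393)²
n ≈ 129.80
Round up to the next whole number: n = 130 pairs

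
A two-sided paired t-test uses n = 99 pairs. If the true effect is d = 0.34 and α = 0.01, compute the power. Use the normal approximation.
Power ≈ 0.79

Power calculation (paired t-test, normal approximation):
z_β = d · √n - z_{α/2}
z_β = 0.34 · √99 - 2.576
z_β = 0.34 · 9.950 - 2.576
z_β = 0.807

Power = Φ(z_β) = Φ(0.807) ≈ 0.790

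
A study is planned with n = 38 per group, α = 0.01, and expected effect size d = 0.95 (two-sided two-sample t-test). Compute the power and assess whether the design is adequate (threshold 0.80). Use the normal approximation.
Power ≈ 0.94; the study is adequately powered (power ≥ 0.80)

Power calculation (two-sample t-test, normal approximation):
z_β = d · √(n/2) - z_{α/2}
z_β = 0.95 · √(38/2) - 2.576
z_β = 0.95 · 4.359 - 2.576
z_β = 1.565

Power = Φ(z_β) = Φ(1.565) ≈ 0.941

Effect size d = 0.95 is large by Cohen's convention (0.2/0.5/0.8).

Threshold: power ≥ 0.80 is conventionally adequate.
Power ≈ 0.94 → the study is adequately powered (power ≥ 0.80).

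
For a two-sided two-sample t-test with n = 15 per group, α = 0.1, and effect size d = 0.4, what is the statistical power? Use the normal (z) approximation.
Power ≈ 0.29

Power calculation (two-sample t-test, normal approximation):
z_β = d · √(n/2) - z_{α/2}
z_β = 0.4 · √(15/2) - 1.645
z_β = 0.4 · 2.739 - 1.645
z_β = -0.549

Power = Φ(z_β) = Φ(-0.549) ≈ 0.291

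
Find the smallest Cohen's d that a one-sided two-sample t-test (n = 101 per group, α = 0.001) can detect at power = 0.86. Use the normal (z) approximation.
d ≈ 0.59

Minimum detectable effect (two-sample t-test, normal approximation):
d = (z_α + z_β) / √(n/2)
d = (3.090 + 1.080) / √(101/2)
d = 4.171 / 7.106
d ≈ 0.59

By Cohen's convention (0.2 small / 0.5 medium / 0.8 large): medium effect.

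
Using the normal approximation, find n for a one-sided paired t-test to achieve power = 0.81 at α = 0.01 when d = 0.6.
n = 29 pairs

Sample size formula (paired t-test, normal approximation):
n = ((z_α + z_β) / d)²

z_α = 2.326 (for α = 0.01, one-sided)
z_β = 0.878 (for power = 0.81)
d = 0.6

n = ((2.326 + 0.878) / 0.6)²
n = (5.340)²
n ≈ 28.52
Round up to the next whole number: n = 29 pairs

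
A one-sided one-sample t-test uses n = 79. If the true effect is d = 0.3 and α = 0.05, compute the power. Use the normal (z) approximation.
Power ≈ 0.85

Power calculation (one-sample t-test, normal approximation):
z_β = d · √n - z_α
z_β = 0.3 · √79 - 1.645
z_β = 0.3 · 8.888 - 1.645
z_β = 1.022

Power = Φ(z_β) = Φ(1.022) ≈ 0.847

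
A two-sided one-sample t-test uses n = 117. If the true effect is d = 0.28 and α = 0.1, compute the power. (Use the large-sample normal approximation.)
Power ≈ 0.92

Power calculation (one-sample t-test, normal approximation):
z_β = d · √n - z_{α/2}
z_β = 0.28 · √117 - 1.645
z_β = 0.28 · 10.817 - 1.645
z_β = 1.384

Power = Φ(z_β) = Φ(1.384) ≈ 0.917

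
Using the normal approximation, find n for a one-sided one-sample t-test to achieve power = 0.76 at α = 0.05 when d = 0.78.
n = 10

Sample size formula (one-sample t-test, normal approximation):
n = ((z_α + z_β) / d)²

z_α = 1.645 (for α = 0.05, one-sided)
z_β = 0.706 (for power = 0.76)
d = 0.78

n = ((1.645 + 0.706) / 0.78)²
n = (3.014)²
n ≈ 9.08
Round up to the next whole number: n = 10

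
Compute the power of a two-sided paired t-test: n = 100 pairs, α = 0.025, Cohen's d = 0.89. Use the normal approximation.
Power ≈ 1.00

Power calculation (paired t-test, normal approximation):
z_β = d · √n - z_{α/2}
z_β = 0.89 · √100 - 2.241
z_β = 0.89 · 10.000 - 2.241
z_β = 6.659

Power = Φ(z_β) = Φ(6.659) ≈ 1.000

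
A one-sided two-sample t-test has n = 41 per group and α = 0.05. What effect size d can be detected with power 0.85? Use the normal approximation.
d ≈ 0.59

Minimum detectable effect (two-sample t-test, normal approximation):
d = (z_α + z_β) / √(n/2)
d = (1.645 + 1.036) / √(41/2)
d = 2.681 / 4.528
d ≈ 0.59

By Cohen's convention (0.2 small / 0.5 medium / 0.8 large): medium effect.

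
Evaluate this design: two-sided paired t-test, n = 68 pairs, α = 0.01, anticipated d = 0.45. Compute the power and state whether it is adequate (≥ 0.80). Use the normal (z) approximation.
Power ≈ 0.87; the study is adequately powered (power ≥ 0.80)

Power calculation (paired t-test, normal approximation):
z_β = d · √n - z_{α/2}
z_β = 0.45 · √68 - 2.576
z_β = 0.45 · 8.246 - 2.576
z_β = 1.135

Power = Φ(z_β) = Φ(1.135) ≈ 0.872

Effect size d = 0.45 is small by Cohen's convention (0.2/0.5/0.8).

Threshold: power ≥ 0.80 is conventionally adequate.
Power ≈ 0.87 → the study is adequately powered (power ≥ 0.80).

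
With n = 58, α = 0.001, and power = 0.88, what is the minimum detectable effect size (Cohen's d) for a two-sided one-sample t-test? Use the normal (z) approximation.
d ≈ 0.59

Minimum detectable effect (one-sample t-test, normal approximation):
d = (z_{α/2} + z_β) / √n
d = (3.291 + 1.175) / √58
d = 4.466 / 7.616
d ≈ 0.59

By Cohen's convention (0.2 small / 0.5 medium / 0.8 large): medium effect.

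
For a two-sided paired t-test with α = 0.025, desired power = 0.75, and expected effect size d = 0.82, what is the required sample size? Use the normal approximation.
n = 13 pairs

Sample size formula (paired t-test, normal approximation):
n = ((z_{α/2} + z_β) / d)²

z_{α/2} = 2.241 (for α = 0.025, two-sided)
z_β = 0.674 (for power = 0.75)
d = 0.82

n = ((2.241 + 0.674) / 0.82)²
n = (3.555)²
n ≈ 12.64
Round up to the next whole number: n = 13 pairs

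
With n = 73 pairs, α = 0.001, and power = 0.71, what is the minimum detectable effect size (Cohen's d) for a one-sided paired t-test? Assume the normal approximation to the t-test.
d ≈ 0.43

Minimum detectable effect (paired t-test, normal approximation):
d = (z_α + z_β) / √n
d = (3.090 + 0.553) / √73
d = 3.644 / 8.544
d ≈ 0.43

By Cohen's convention (0.2 small / 0.5 medium / 0.8 large): small effect.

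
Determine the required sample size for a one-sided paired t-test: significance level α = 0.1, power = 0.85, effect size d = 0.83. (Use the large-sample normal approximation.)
n = 8 pairs

Sample size formula (paired t-test, normal approximation):
n = ((z_α + z_β) / d)²

z_α = 1.282 (for α = 0.1, one-sided)
z_β = 1.036 (for power = 0.85)
d = 0.83

n = ((1.282 + 1.036) / 0.83)²
n = (2.793)²
n ≈ 7.80
Round up to the next whole number: n = 8 pairs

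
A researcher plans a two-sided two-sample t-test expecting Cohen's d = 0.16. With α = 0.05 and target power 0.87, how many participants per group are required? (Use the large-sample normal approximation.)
n = 745 per group

Sample size formula (two-sample t-test, normal approximation):
n = 2 · ((z_{α/2} + z_β) / d)²

z_{α/2} = 1.960 (for α = 0.05, two-sided)
z_β = 1.126 (for power = 0.87)
d = 0.16

n = 2 · ((1.960 + 1.126) / 0.16)²
n = 2 · (19.288)²
n ≈ 744.05
Round up to the next whole number: n = 745 per group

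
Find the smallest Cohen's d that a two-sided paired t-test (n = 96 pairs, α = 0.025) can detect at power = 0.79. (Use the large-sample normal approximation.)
d ≈ 0.31

Minimum detectable effect (paired t-test, normal approximation):
d = (z_{α/2} + z_β) / √n
d = (2.241 + 0.806) / √96
d = 3.048 / 9.798
d ≈ 0.31

By Cohen's convention (0.2 small / 0.5 medium / 0.8 large): small effect.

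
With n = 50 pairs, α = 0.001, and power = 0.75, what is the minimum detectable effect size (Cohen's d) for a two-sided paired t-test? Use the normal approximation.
d ≈ 0.56

Minimum detectable effect (paired t-test, normal approximation):
d = (z_{α/2} + z_β) / √n
d = (3.291 + 0.674) / √50
d = 3.965 / 7.071
d ≈ 0.56

By Cohen's convention (0.2 small / 0.5 medium / 0.8 large): medium effect.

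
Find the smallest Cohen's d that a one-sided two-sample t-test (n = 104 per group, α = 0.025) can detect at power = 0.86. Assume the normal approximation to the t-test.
d ≈ 0.42

Minimum detectable effect (two-sample t-test, normal approximation):
d = (z_α + z_β) / √(n/2)
d = (1.960 + 1.080) / √(104/2)
d = 3.040 / 7.211
d ≈ 0.42

By Cohen's convention (0.2 small / 0.5 medium / 0.8 large): small effect.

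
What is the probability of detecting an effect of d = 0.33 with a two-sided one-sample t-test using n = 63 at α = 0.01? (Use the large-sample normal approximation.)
Power ≈ 0.52

Power calculation (one-sample t-test, normal approximation):
z_β = d · √n - z_{α/2}
z_β = 0.33 · √63 - 2.576
z_β = 0.33 · 7.937 - 2.576
z_β = 0.043

Power = Φ(z_β) = Φ(0.043) ≈ 0.517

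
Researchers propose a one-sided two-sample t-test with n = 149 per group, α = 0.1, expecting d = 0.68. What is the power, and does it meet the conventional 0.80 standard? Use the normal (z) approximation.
Power ≈ 1.00; the study is adequately powered (power ≥ 0.80)

Power calculation (two-sample t-test, normal approximation):
z_β = d · √(n/2) - z_α
z_β = 0.68 · √(149/2) - 1.282
z_β = 0.68 · 8.631 - 1.282
z_β = 4.588

Power = Φ(z_β) = Φ(4.588) ≈ 1.000

Effect size d = 0.68 is medium by Cohen's convention (0.2/0.5/0.8).

Threshold: power ≥ 0.80 is conventionally adequate.
Power ≈ 1.00 → the study is adequately powered (power ≥ 0.80).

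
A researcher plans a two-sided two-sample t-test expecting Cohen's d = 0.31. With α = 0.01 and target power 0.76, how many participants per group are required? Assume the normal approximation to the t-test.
n = 225 per group

Sample size formula (two-sample t-test, normal approximation):
n = 2 · ((z_{α/2} + z_β) / d)²

z_{α/2} = 2.576 (for α = 0.01, two-sided)
z_β = 0.706 (for power = 0.76)
d = 0.31

n = 2 · ((2.576 + 0.706) / 0.31)²
n = 2 · (10.587)²
n ≈ 224.17
Round up to the next whole number: n = 225 per group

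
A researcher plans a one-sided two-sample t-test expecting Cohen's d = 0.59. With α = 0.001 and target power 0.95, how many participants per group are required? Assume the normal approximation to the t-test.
n = 129 per group

Sample size formula (two-sample t-test, normal approximation):
n = 2 · ((z_α + z_β) / d)²

z_α = 3.090 (for α = 0.001, one-sided)
z_β = 1.645 (for power = 0.95)
d = 0.59

n = 2 · ((3.090 + 1.645) / 0.59)²
n = 2 · (8.025)²
n ≈ 128.80
Round up to the next whole number: n = 129 per group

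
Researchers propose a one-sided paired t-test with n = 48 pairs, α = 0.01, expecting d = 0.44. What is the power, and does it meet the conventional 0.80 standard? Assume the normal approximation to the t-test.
Power ≈ 0.76; the study is underpowered (power < 0.80)

Power calculation (paired t-test, normal approximation):
z_β = d · √n - z_α
z_β = 0.44 · √48 - 2.326
z_β = 0.44 · 6.928 - 2.326
z_β = 0.722

Power = Φ(z_β) = Φ(0.722) ≈ 0.765

Effect size d = 0.44 is small by Cohen's convention (0.2/0.5/0.8).

Threshold: power ≥ 0.80 is conventionally adequate.
Power ≈ 0.76 → the study is underpowered (power < 0.80).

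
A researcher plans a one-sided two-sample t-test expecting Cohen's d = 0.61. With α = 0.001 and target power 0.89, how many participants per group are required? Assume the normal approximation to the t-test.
n = 101 per group

Sample size formula (two-sample t-test, normal approximation):
n = 2 · ((z_α + z_β) / d)²

z_α = 3.090 (for α = 0.001, one-sided)
z_β = 1.227 (for power = 0.89)
d = 0.61

n = 2 · ((3.090 + 1.227) / 0.61)²
n = 2 · (7.077)²
n ≈ 100.17
Round up to the next whole number: n = 101 per group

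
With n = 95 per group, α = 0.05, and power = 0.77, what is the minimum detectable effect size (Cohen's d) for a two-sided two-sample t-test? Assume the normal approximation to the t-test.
d ≈ 0.39

Minimum detectable effect (two-sample t-test, normal approximation):
d = (z_{α/2} + z_β) / √(n/2)
d = (1.960 + 0.739) / √(95/2)
d = 2.699 / 6.892
d ≈ 0.39

By Cohen's convention (0.2 small / 0.5 medium / 0.8 large): small effect.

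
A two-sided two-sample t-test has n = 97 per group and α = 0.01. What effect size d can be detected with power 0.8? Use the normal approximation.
d ≈ 0.49

Minimum detectable effect (two-sample t-test, normal approximation):
d = (z_{α/2} + z_β) / √(n/2)
d = (2.576 + 0.842) / √(97/2)
d = 3.417 / 6.964
d ≈ 0.49

By Cohen's convention (0.2 small / 0.5 medium / 0.8 large): small effect.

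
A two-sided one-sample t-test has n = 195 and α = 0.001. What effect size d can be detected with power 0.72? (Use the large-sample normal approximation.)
d ≈ 0.28

Minimum detectable effect (one-sample t-test, normal approximation):
d = (z_{α/2} + z_β) / √n
d = (3.291 + 0.583) / √195
d = 3.873 / 13.964
d ≈ 0.28

By Cohen's convention (0.2 small / 0.5 medium / 0.8 large): small effect.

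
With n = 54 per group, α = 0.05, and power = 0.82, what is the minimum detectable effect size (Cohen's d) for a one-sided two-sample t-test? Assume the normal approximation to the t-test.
d ≈ 0.49

Minimum detectable effect (two-sample t-test, normal approximation):
d = (z_α + z_β) / √(n/2)
d = (1.645 + 0.915) / √(54/2)
d = 2.560 / 5.196
d ≈ 0.49

By Cohen's convention (0.2 small / 0.5 medium / 0.8 large): small effect.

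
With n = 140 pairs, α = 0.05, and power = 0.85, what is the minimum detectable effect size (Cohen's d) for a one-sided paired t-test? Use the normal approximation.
d ≈ 0.23

Minimum detectable effect (paired t-test, normal approximation):
d = (z_α + z_β) / √n
d = (1.645 + 1.036) / √140
d = 2.681 / 11.832
d ≈ 0.23

By Cohen's convention (0.2 small / 0.5 medium / 0.8 large): small effect.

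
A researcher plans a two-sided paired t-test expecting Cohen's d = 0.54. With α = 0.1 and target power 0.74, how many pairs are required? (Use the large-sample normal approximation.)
n = 18 pairs

Sample size formula (paired t-test, normal approximation):
n = ((z_{α/2} + z_β) / d)²

z_{α/2} = 1.645 (for α = 0.1, two-sided)
z_β = 0.643 (for power = 0.74)
d = 0.54

n = ((1.645 + 0.643) / 0.54)²
n = (4.237)²
n ≈ 17.95
Round up to the next whole number: n = 18 pairs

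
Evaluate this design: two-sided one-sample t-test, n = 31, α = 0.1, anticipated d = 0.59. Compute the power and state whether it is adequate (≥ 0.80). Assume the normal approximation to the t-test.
Power ≈ 0.95; the study is adequately powered (power ≥ 0.80)

Power calculation (one-sample t-test, normal approximation):
z_β = d · √n - z_{α/2}
z_β = 0.59 · √31 - 1.645
z_β = 0.59 · 5.568 - 1.645
z_β = 1.640

Power = Φ(z_β) = Φ(1.640) ≈ 0.950

Effect size d = 0.59 is medium by Cohen's convention (0.2/0.5/0.8).

Threshold: power ≥ 0.80 is conventionally adequate.
Power ≈ 0.95 → the study is adequately powered (power ≥ 0.80).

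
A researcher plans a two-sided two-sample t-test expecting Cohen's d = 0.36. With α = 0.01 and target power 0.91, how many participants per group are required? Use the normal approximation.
n = 237 per group

Sample size formula (two-sample t-test, normal approximation):
n = 2 · ((z_{α/2} + z_β) / d)²

z_{α/2} = 2.576 (for α = 0.01, two-sided)
z_β = 1.341 (for power = 0.91)
d = 0.36

n = 2 · ((2.576 + 1.341) / 0.36)²
n = 2 · (10.881)²
n ≈ 236.79
Round up to the next whole number: n = 237 per group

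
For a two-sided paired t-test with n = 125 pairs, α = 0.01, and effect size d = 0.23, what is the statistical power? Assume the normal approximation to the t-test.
Power ≈ 0.50

Power calculation (paired t-test, normal approximation):
z_β = d · √n - z_{α/2}
z_β = 0.23 · √125 - 2.576
z_β = 0.23 · 11.180 - 2.576
z_β = -0.004

Power = Φ(z_β) = Φ(-0.004) ≈ 0.498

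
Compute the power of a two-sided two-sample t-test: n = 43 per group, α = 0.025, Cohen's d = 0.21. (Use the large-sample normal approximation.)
Power ≈ 0.10

Power calculation (two-sample t-test, normal approximation):
z_β = d · √(n/2) - z_{α/2}
z_β = 0.21 · √(43/2) - 2.241
z_β = 0.21 · 4.637 - 2.241
z_β = -1.268

Power = Φ(z_β) = Φ(-1.268) ≈ 0.102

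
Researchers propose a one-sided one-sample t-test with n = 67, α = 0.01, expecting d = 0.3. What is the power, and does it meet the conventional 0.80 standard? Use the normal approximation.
Power ≈ 0.55; the study is underpowered (power < 0.80)

Power calculation (one-sample t-test, normal approximation):
z_β = d · √n - z_α
z_β = 0.3 · √67 - 2.326
z_β = 0.3 · 8.185 - 2.326
z_β = 0.129

Power = Φ(z_β) = Φ(0.129) ≈ 0.551

Effect size d = 0.3 is small by Cohen's convention (0.2/0.5/0.8).

Threshold: power ≥ 0.80 is conventionally adequate.
Power ≈ 0.55 → the study is underpowered (power < 0.80).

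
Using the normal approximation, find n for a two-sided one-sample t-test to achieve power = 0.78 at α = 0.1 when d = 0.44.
n = 31

Sample size formula (one-sample t-test, normal approximation):
n = ((z_{α/2} + z_β) / d)²

z_{α/2} = 1.645 (for α = 0.1, two-sided)
z_β = 0.772 (for power = 0.78)
d = 0.44

n = ((1.645 + 0.772) / 0.44)²
n = (5.493)²
n ≈ 30.17
Round up to the next whole number: n = 31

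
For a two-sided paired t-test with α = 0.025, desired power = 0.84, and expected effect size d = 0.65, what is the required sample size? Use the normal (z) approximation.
n = 25 pairs

Sample size formula (paired t-test, normal approximation):
n = ((z_{α/2} + z_β) / d)²

z_{α/2} = 2.241 (for α = 0.025, two-sided)
z_β = 0.994 (for power = 0.84)
d = 0.65

n = ((2.241 + 0.994) / 0.65)²
n = (4.977)²
n ≈ 24.77
Round up to the next whole number: n = 25 pairs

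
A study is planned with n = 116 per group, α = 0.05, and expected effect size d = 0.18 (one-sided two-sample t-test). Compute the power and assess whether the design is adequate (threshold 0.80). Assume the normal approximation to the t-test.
Power ≈ 0.39; the study is underpowered (power < 0.80)

Power calculation (two-sample t-test, normal approximation):
z_β = d · √(n/2) - z_α
z_β = 0.18 · √(116/2) - 1.645
z_β = 0.18 · 7.616 - 1.645
z_β = -0.274

Power = Φ(z_β) = Φ(-0.274) ≈ 0.392

Effect size d = 0.18 is very small by Cohen's convention (0.2/0.5/0.8).

Threshold: power ≥ 0.80 is conventionally adequate.
Power ≈ 0.39 → the study is underpowered (power < 0.80).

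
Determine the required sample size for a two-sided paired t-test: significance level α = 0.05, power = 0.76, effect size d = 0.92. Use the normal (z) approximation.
n = 9 pairs

Sample size formula (paired t-test, normal approximation):
n = ((z_{α/2} + z_β) / d)²

z_{α/2} = 1.960 (for α = 0.05, two-sided)
z_β = 0.706 (for power = 0.76)
d = 0.92

n = ((1.960 + 0.706) / 0.92)²
n = (2.898)²
n ≈ 8.40
Round up to the next whole number: n = 9 pairs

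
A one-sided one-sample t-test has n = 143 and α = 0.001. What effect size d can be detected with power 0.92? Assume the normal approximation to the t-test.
d ≈ 0.38

Minimum detectable effect (one-sample t-test, normal approximation):
d = (z_α + z_β) / √n
d = (3.090 + 1.405) / √143
d = 4.495 / 11.958
d ≈ 0.38

By Cohen's convention (0.2 small / 0.5 medium / 0.8 large): small effect.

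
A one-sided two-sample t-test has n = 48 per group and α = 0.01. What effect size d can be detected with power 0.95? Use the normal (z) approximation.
d ≈ 0.81

Minimum detectable effect (two-sample t-test, normal approximation):
d = (z_α + z_β) / √(n/2)
d = (2.326 + 1.645) / √(48/2)
d = 3.971 / 4.899
d ≈ 0.81

By Cohen's convention (0.2 small / 0.5 medium / 0.8 large): large effect.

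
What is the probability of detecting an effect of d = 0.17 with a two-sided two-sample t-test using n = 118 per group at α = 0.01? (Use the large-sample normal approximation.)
Power ≈ 0.10

Power calculation (two-sample t-test, normal approximation):
z_β = d · √(n/2) - z_{α/2}
z_β = 0.17 · √(118/2) - 2.576
z_β = 0.17 · 7.681 - 2.576
z_β = -1.270

Power = Φ(z_β) = Φ(-1.270) ≈ 0.102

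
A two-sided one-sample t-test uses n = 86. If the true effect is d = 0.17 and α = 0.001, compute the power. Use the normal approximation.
Power ≈ 0.04

Power calculation (one-sample t-test, normal approximation):
z_β = d · √n - z_{α/2}
z_β = 0.17 · √86 - 3.291
z_β = 0.17 · 9.274 - 3.291
z_β = -1.714

Power = Φ(z_β) = Φ(-1.714) ≈ 0.043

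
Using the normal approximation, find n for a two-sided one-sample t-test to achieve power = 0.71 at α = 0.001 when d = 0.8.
n = 24

Sample size formula (one-sample t-test, normal approximation):
n = ((z_{α/2} + z_β) / d)²

z_{α/2} = 3.291 (for α = 0.001, two-sided)
z_β = 0.553 (for power = 0.71)
d = 0.8

n = ((3.291 + 0.553) / 0.8)²
n = (4.805)²
n ≈ 23.09
Round up to the next whole number: n = 24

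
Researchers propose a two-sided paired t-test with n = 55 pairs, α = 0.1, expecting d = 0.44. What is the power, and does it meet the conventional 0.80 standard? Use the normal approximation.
Power ≈ 0.95; the study is adequately powered (power ≥ 0.80)

Power calculation (paired t-test, normal approximation):
z_β = d · √n - z_{α/2}
z_β = 0.44 · √55 - 1.645
z_β = 0.44 · 7.416 - 1.645
z_β = 1.618

Power = Φ(z_β) = Φ(1.618) ≈ 0.947

Effect size d = 0.44 is small by Cohen's convention (0.2/0.5/0.8).

Threshold: power ≥ 0.80 is conventionally adequate.
Power ≈ 0.95 → the study is adequately powered (power ≥ 0.80).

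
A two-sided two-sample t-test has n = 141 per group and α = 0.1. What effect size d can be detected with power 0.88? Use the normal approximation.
d ≈ 0.34

Minimum detectable effect (two-sample t-test, normal approximation):
d = (z_{α/2} + z_β) / √(n/2)
d = (1.645 + 1.175) / √(141/2)
d = 2.820 / 8.396
d ≈ 0.34

By Cohen's convention (0.2 small / 0.5 medium / 0.8 large): small effect.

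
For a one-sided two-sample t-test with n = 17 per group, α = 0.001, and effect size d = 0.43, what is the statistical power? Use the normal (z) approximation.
Power ≈ 0.03

Power calculation (two-sample t-test, normal approximation):
z_β = d · √(n/2) - z_α
z_β = 0.43 · √(17/2) - 3.090
z_β = 0.43 · 2.915 - 3.090
z_β = -1.837

Power = Φ(z_β) = Φ(-1.837) ≈ 0.033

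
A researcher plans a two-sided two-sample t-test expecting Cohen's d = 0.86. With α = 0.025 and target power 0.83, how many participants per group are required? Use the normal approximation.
n = 28 per group

Sample size formula (two-sample t-test, normal approximation):
n = 2 · ((z_{α/2} + z_β) / d)²

z_{α/2} = 2.241 (for α = 0.025, two-sided)
z_β = 0.954 (for power = 0.83)
d = 0.86

n = 2 · ((2.241 + 0.954) / 0.86)²
n = 2 · (3.715)²
n ≈ 27.60
Round up to the next whole number: n = 28 per group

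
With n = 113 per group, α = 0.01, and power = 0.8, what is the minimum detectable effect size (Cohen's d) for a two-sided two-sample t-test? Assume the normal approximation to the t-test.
d ≈ 0.45

Minimum detectable effect (two-sample t-test, normal approximation):
d = (z_{α/2} + z_β) / √(n/2)
d = (2.576 + 0.842) / √(113/2)
d = 3.417 / 7.517
d ≈ 0.45

By Cohen's convention (0.2 small / 0.5 medium / 0.8 large): small effect.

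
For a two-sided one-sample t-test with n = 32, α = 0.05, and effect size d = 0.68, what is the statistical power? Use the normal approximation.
Power ≈ 0.97

Power calculation (one-sample t-test, normal approximation):
z_β = d · √n - z_{α/2}
z_β = 0.68 · √32 - 1.960
z_β = 0.68 · 5.657 - 1.960
z_β = 1.887

Power = Φ(z_β) = Φ(1.887) ≈ 0.970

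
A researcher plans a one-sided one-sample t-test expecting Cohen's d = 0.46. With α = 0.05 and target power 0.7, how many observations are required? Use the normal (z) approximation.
n = 23

Sample size formula (one-sample t-test, normal approximation):
n = ((z_α + z_β) / d)²

z_α = 1.645 (for α = 0.05, one-sided)
z_β = 0.524 (for power = 0.7)
d = 0.46

n = ((1.645 + 0.524) / 0.46)²
n = (4.715)²
n ≈ 22.23
Round up to the next whole number: n = 23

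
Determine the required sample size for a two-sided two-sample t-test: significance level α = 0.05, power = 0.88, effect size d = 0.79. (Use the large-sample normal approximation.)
n = 32 per group

Sample size formula (two-sample t-test, normal approximation):
n = 2 · ((z_{α/2} + z_β) / d)²

z_{α/2} = 1.960 (for α = 0.05, two-sided)
z_β = 1.175 (for power = 0.88)
d = 0.79

n = 2 · ((1.960 + 1.175) / 0.79)²
n = 2 · (3.968)²
n ≈ 31.49
Round up to the next whole number: n = 32 per group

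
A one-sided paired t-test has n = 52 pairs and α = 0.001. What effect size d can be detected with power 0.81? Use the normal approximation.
d ≈ 0.55

Minimum detectable effect (paired t-test, normal approximation):
d = (z_α + z_β) / √n
d = (3.090 + 0.878) / √52
d = 3.968 / 7.211
d ≈ 0.55

By Cohen's convention (0.2 small / 0.5 medium / 0.8 large): medium effect.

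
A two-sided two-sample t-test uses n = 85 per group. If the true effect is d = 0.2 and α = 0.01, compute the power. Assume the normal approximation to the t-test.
Power ≈ 0.10

Power calculation (two-sample t-test, normal approximation):
z_β = d · √(n/2) - z_{α/2}
z_β = 0.2 · √(85/2) - 2.576
z_β = 0.2 · 6.519 - 2.576
z_β = -1.272

Power = Φ(z_β) = Φ(-1.272) ≈ 0.102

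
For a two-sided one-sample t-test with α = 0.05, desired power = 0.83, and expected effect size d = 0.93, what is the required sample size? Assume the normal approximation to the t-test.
n = 10

Sample size formula (one-sample t-test, normal approximation):
n = ((z_{α/2} + z_β) / d)²

z_{α/2} = 1.960 (for α = 0.05, two-sided)
z_β = 0.954 (for power = 0.83)
d = 0.93

n = ((1.960 + 0.954) / 0.93)²
n = (3.133)²
n ≈ 9.82
Round up to the next whole number: n = 10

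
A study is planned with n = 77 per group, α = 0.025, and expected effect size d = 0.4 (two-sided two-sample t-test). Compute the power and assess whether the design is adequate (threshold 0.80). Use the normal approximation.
Power ≈ 0.60; the study is underpowered (power < 0.80)

Power calculation (two-sample t-test, normal approximation):
z_β = d · √(n/2) - z_{α/2}
z_β = 0.4 · √(77/2) - 2.241
z_β = 0.4 · 6.205 - 2.241
z_β = 0.241

Power = Φ(z_β) = Φ(0.241) ≈ 0.595

Effect size d = 0.4 is small by Cohen's convention (0.2/0.5/0.8).

Threshold: power ≥ 0.80 is conventionally adequate.
Power ≈ 0.60 → the study is underpowered (power < 0.80).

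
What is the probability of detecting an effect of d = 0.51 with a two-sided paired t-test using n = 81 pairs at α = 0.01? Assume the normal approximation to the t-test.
Power ≈ 0.98

Power calculation (paired t-test, normal approximation):
z_β = d · √n - z_{α/2}
z_β = 0.51 · √81 - 2.576
z_β = 0.51 · 9.000 - 2.576
z_β = 2.014

Power = Φ(z_β) = Φ(2.014) ≈ 0.978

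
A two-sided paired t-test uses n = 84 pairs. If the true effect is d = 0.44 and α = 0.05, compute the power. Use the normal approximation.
Power ≈ 0.98

Power calculation (paired t-test, normal approximation):
z_β = d · √n - z_{α/2}
z_β = 0.44 · √84 - 1.960
z_β = 0.44 · 9.165 - 1.960
z_β = 2.073

Power = Φ(z_β) = Φ(2.073) ≈ 0.981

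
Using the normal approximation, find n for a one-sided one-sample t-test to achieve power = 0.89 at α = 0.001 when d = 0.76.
n = 33

Sample size formula (one-sample t-test, normal approximation):
n = ((z_α + z_β) / d)²

z_α = 3.090 (for α = 0.001, one-sided)
z_β = 1.227 (for power = 0.89)
d = 0.76

n = ((3.090 + 1.227) / 0.76)²
n = (5.680)²
n ≈ 32.26
Round up to the next whole number: n = 33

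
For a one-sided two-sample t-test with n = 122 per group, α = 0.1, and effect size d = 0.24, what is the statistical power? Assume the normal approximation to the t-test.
Power ≈ 0.72

Power calculation (two-sample t-test, normal approximation):
z_β = d · √(n/2) - z_α
z_β = 0.24 · √(122/2) - 1.282
z_β = 0.24 · 7.810 - 1.282
z_β = 0.593

Power = Φ(z_β) = Φ(0.593) ≈ 0.723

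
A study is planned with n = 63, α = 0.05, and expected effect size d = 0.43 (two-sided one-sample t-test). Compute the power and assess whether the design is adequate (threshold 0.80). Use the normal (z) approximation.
Power ≈ 0.93; the study is adequately powered (power ≥ 0.80)

Power calculation (one-sample t-test, normal approximation):
z_β = d · √n - z_{α/2}
z_β = 0.43 · √63 - 1.960
z_β = 0.43 · 7.937 - 1.960
z_β = 1.453

Power = Φ(z_β) = Φ(1.453) ≈ 0.927

Effect size d = 0.43 is small by Cohen's convention (0.2/0.5/0.8).

Threshold: power ≥ 0.80 is conventionally adequate.
Power ≈ 0.93 → the study is adequately powered (power ≥ 0.80).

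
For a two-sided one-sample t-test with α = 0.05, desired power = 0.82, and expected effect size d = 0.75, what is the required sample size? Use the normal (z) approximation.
n = 15

Sample size formula (one-sample t-test, normal approximation):
n = ((z_{α/2} + z_β) / d)²

z_{α/2} = 1.960 (for α = 0.05, two-sided)
z_β = 0.915 (for power = 0.82)
d = 0.75

n = ((1.960 + 0.915) / 0.75)²
n = (3.833)²
n ≈ 14.69
Round up to the next whole number: n = 15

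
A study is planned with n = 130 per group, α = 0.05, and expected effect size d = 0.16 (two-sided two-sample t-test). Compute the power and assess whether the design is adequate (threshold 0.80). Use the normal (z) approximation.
Power ≈ 0.25; the study is underpowered (power < 0.80)

Power calculation (two-sample t-test, normal approximation):
z_β = d · √(n/2) - z_{α/2}
z_β = 0.16 · √(130/2) - 1.960
z_β = 0.16 · 8.062 - 1.960
z_β = -0.670

Power = Φ(z_β) = Φ(-0.670) ≈ 0.251

Effect size d = 0.16 is very small by Cohen's convention (0.2/0.5/0.8).

Threshold: power ≥ 0.80 is conventionally adequate.
Power ≈ 0.25 → the study is underpowered (power < 0.80).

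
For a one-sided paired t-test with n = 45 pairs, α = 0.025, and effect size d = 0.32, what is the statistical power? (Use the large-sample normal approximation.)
Power ≈ 0.57

Power calculation (paired t-test, normal approximation):
z_β = d · √n - z_α
z_β = 0.32 · √45 - 1.960
z_β = 0.32 · 6.708 - 1.960
z_β = 0.187

Power = Φ(z_β) = Φ(0.187) ≈ 0.574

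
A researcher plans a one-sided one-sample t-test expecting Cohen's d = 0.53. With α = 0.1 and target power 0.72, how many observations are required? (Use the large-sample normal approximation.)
n = 13

Sample size formula (one-sample t-test, normal approximation):
n = ((z_α + z_β) / d)²

z_α = 1.282 (for α = 0.1, one-sided)
z_β = 0.583 (for power = 0.72)
d = 0.53

n = ((1.282 + 0.583) / 0.53)²
n = (3.519)²
n ≈ 12.38
Round up to the next whole number: n = 13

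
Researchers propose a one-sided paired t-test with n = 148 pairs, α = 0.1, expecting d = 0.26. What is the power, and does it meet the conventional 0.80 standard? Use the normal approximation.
Power ≈ 0.97; the study is adequately powered (power ≥ 0.80)

Power calculation (paired t-test, normal approximation):
z_β = d · √n - z_α
z_β = 0.26 · √148 - 1.282
z_β = 0.26 · 12.166 - 1.282
z_β = 1.881

Power = Φ(z_β) = Φ(1.881) ≈ 0.970

Effect size d = 0.26 is small by Cohen's convention (0.2/0.5/0.8).

Threshold: power ≥ 0.80 is conventionally adequate.
Power ≈ 0.97 → the study is adequately powered (power ≥ 0.80).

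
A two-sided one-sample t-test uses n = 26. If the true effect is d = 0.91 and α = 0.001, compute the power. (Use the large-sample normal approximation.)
Power ≈ 0.91

Power calculation (one-sample t-test, normal approximation):
z_β = d · √n - z_{α/2}
z_β = 0.91 · √26 - 3.291
z_β = 0.91 · 5.099 - 3.291
z_β = 1.350

Power = Φ(z_β) = Φ(1.350) ≈ 0.911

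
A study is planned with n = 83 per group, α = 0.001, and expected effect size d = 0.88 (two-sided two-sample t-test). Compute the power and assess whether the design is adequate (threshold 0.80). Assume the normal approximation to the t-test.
Power ≈ 0.99; the study is adequately powered (power ≥ 0.80)

Power calculation (two-sample t-test, normal approximation):
z_β = d · √(n/2) - z_{α/2}
z_β = 0.88 · √(83/2) - 3.291
z_β = 0.88 · 6.442 - 3.291
z_β = 2.378

Power = Φ(z_β) = Φ(2.378) ≈ 0.991

Effect size d = 0.88 is large by Cohen's convention (0.2/0.5/0.8).

Threshold: power ≥ 0.80 is conventionally adequate.
Power ≈ 0.99 → the study is adequately powered (power ≥ 0.80).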